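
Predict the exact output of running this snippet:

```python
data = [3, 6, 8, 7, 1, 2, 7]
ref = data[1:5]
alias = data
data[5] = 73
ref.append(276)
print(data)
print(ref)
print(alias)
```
[3, 6, 8, 7, 1, 73, 7]
[6, 8, 7, 1, 276]
[3, 6, 8, 7, 1, 73, 7]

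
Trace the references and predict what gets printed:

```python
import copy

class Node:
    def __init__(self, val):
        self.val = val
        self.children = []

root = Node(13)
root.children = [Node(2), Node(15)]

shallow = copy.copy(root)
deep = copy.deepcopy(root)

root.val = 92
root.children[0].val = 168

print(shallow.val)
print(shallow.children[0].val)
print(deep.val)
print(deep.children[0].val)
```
13
168
13
2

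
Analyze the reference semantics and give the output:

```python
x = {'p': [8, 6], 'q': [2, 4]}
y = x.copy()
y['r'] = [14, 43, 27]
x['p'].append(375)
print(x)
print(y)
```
{'p': [8, 6, 375], 'q': [2, 4]}
{'p': [8, 6, 375], 'q': [2, 4], 'r': [14, 43, 27]}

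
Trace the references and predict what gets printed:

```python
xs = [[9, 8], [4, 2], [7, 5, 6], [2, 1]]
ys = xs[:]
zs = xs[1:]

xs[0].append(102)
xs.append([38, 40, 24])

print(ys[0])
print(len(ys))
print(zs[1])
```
[9, 8, 102]
4
[7, 5, 6]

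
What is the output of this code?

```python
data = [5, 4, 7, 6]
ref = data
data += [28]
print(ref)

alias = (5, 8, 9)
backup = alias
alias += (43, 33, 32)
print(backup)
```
[5, 4, 7, 6, 28]
(5, 8, 9)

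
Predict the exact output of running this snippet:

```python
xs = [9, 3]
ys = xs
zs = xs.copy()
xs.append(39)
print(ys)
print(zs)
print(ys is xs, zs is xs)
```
[9, 3, 39]
[9, 3]
True False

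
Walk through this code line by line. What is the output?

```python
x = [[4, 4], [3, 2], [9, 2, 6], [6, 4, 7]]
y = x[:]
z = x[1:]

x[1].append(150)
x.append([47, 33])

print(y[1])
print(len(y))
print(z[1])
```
[3, 2, 150]
4
[9, 2, 6]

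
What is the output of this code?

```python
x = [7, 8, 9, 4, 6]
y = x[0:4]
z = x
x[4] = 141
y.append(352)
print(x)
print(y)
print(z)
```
[7, 8, 9, 4, 141]
[7, 8, 9, 4, 352]
[7, 8, 9, 4, 141]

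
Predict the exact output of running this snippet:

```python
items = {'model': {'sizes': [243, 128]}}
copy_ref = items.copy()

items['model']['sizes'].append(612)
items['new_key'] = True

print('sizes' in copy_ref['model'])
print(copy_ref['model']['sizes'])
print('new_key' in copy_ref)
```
True
[243, 128, 612]
False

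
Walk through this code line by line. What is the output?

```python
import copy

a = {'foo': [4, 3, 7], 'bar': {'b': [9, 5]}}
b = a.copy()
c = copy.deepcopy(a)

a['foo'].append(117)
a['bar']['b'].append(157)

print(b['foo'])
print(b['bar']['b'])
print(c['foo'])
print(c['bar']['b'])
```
[4, 3, 7, 117]
[9, 5, 157]
[4, 3, 7]
[9, 5]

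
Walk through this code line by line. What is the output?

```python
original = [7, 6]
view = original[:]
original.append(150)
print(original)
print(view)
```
[7, 6, 150]
[7, 6]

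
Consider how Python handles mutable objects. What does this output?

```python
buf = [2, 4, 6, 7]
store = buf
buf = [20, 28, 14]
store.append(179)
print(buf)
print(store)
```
[20, 28, 14]
[2, 4, 6, 7, 179]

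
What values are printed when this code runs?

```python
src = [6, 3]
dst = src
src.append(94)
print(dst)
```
[6, 3, 94]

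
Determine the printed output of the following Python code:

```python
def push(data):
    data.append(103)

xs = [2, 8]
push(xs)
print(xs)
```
[2, 8, 103]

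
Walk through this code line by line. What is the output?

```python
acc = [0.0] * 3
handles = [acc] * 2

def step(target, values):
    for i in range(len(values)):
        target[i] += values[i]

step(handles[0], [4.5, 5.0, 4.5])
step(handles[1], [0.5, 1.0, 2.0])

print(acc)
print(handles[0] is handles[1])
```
[5.0, 6.0, 6.5]
True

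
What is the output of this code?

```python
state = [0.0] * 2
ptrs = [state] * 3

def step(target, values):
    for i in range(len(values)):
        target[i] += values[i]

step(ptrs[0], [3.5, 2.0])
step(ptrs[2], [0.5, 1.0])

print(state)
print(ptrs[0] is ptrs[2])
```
[4.0, 3.0]
True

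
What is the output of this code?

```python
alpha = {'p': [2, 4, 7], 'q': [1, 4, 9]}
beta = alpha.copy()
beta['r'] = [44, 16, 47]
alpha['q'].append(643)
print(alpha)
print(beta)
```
{'p': [2, 4, 7], 'q': [1, 4, 9, 643]}
{'p': [2, 4, 7], 'q': [1, 4, 9, 643], 'r': [44, 16, 47]}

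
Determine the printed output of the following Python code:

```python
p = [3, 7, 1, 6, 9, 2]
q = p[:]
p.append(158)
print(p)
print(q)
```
[3, 7, 1, 6, 9, 2, 158]
[3, 7, 1, 6, 9, 2]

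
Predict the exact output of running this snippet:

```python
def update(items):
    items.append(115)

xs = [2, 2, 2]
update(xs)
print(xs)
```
[2, 2, 2, 115]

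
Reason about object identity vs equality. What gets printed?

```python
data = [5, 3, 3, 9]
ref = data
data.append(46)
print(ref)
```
[5, 3, 3, 9, 46]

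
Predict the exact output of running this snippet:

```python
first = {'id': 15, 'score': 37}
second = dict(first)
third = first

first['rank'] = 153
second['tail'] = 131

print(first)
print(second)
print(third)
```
{'id': 15, 'score': 37, 'rank': 153}
{'id': 15, 'score': 37, 'tail': 131}
{'id': 15, 'score': 37, 'rank': 153}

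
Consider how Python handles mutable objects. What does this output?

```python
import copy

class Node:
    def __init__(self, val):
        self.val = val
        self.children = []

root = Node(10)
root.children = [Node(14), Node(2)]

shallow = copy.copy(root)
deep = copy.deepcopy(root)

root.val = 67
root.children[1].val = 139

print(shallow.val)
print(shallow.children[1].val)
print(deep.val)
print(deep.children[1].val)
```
10
139
10
2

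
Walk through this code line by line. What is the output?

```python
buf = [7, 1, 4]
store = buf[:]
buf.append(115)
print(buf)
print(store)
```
[7, 1, 4, 115]
[7, 1, 4]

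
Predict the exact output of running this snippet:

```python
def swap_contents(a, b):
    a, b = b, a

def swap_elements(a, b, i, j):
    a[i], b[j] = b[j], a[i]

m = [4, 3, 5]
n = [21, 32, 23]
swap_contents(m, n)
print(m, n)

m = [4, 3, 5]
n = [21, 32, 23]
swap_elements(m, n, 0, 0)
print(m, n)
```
[4, 3, 5] [21, 32, 23]
[21, 3, 5] [4, 32, 23]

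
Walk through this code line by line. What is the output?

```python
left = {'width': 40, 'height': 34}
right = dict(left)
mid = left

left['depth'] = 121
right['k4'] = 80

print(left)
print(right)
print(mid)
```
{'width': 40, 'height': 34, 'depth': 121}
{'width': 40, 'height': 34, 'k4': 80}
{'width': 40, 'height': 34, 'depth': 121}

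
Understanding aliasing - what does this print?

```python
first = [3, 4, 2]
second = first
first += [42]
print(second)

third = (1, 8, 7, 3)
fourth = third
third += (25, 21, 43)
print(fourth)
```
[3, 4, 2, 42]
(1, 8, 7, 3)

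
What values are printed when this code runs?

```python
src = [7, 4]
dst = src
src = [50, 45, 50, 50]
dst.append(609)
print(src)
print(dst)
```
[50, 45, 50, 50]
[7, 4, 609]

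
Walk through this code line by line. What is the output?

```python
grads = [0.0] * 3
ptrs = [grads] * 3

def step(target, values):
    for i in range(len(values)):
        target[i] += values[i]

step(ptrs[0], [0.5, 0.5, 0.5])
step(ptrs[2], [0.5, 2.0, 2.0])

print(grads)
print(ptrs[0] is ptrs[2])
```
[1.0, 2.5, 2.5]
True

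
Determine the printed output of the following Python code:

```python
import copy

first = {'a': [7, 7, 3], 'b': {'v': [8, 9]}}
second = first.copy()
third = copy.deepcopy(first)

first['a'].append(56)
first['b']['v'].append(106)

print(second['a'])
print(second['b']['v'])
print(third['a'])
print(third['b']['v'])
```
[7, 7, 3, 56]
[8, 9, 106]
[7, 7, 3]
[8, 9]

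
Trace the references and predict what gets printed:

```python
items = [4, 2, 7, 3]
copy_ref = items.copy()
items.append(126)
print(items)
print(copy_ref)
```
[4, 2, 7, 3, 126]
[4, 2, 7, 3]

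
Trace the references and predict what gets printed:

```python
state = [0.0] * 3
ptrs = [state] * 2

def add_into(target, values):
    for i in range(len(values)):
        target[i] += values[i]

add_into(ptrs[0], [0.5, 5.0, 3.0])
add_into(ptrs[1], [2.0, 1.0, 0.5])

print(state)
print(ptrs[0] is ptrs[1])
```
[2.5, 6.0, 3.5]
True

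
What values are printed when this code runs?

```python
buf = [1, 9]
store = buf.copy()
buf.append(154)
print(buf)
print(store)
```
[1, 9, 154]
[1, 9]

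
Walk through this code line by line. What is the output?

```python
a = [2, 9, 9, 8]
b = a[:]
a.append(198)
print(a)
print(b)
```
[2, 9, 9, 8, 198]
[2, 9, 9, 8]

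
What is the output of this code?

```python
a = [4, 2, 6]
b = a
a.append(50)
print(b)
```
[4, 2, 6, 50]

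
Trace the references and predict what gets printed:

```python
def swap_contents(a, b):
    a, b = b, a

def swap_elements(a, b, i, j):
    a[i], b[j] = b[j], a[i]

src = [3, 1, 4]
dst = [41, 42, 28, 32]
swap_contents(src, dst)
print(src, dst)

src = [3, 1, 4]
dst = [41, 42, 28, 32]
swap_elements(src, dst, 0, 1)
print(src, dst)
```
[3, 1, 4] [41, 42, 28, 32]
[42, 1, 4] [41, 3, 28, 32]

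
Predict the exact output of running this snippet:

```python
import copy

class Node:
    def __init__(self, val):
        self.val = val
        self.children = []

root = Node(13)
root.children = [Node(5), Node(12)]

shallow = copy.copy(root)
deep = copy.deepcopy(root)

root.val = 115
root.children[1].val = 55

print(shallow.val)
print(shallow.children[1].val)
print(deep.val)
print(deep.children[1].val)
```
13
55
13
12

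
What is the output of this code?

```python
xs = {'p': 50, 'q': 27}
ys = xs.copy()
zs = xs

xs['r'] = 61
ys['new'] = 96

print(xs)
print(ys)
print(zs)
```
{'p': 50, 'q': 27, 'r': 61}
{'p': 50, 'q': 27, 'new': 96}
{'p': 50, 'q': 27, 'r': 61}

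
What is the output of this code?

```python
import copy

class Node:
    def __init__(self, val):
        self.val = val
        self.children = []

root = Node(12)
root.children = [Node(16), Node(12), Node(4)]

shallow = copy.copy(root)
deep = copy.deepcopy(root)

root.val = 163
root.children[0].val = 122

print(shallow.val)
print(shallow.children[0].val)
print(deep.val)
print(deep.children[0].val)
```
12
122
12
16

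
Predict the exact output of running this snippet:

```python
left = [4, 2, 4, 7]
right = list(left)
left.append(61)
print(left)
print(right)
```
[4, 2, 4, 7, 61]
[4, 2, 4, 7]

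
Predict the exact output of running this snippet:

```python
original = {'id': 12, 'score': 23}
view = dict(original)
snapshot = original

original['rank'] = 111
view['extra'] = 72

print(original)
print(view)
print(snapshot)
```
{'id': 12, 'score': 23, 'rank': 111}
{'id': 12, 'score': 23, 'extra': 72}
{'id': 12, 'score': 23, 'rank': 111}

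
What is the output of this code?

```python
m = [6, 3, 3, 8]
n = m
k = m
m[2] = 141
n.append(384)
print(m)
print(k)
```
[6, 3, 141, 8, 384]
[6, 3, 141, 8, 384]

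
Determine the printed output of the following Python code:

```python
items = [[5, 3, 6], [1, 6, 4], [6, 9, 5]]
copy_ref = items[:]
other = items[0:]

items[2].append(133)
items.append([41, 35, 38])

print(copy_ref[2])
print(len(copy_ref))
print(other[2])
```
[6, 9, 5, 133]
3
[6, 9, 5, 133]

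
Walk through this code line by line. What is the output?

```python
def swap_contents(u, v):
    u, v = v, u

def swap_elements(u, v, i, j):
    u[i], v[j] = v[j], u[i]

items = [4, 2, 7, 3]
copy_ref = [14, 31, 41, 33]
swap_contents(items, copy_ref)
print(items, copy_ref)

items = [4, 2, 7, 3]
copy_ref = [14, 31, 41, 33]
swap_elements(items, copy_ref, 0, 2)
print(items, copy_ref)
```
[4, 2, 7, 3] [14, 31, 41, 33]
[41, 2, 7, 3] [14, 31, 4, 33]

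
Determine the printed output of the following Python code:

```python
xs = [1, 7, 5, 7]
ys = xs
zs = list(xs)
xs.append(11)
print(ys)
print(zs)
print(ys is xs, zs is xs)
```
[1, 7, 5, 7, 11]
[1, 7, 5, 7]
True False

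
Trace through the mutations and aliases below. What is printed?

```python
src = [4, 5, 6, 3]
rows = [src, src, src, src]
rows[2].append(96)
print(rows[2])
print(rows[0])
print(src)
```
[4, 5, 6, 3, 96]
[4, 5, 6, 3, 96]
[4, 5, 6, 3, 96]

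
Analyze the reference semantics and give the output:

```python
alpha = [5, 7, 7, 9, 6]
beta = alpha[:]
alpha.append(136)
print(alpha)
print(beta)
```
[5, 7, 7, 9, 6, 136]
[5, 7, 7, 9, 6]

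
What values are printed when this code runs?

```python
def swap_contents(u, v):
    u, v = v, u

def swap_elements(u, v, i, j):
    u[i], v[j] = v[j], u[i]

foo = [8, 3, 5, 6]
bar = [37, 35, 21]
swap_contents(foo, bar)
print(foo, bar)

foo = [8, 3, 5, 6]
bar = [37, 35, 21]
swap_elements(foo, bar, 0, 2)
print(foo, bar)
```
[8, 3, 5, 6] [37, 35, 21]
[21, 3, 5, 6] [37, 35, 8]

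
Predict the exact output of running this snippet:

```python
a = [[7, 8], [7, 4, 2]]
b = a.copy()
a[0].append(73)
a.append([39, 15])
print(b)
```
[[7, 8, 73], [7, 4, 2]]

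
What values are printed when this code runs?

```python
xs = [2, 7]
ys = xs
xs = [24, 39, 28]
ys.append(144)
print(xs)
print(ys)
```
[24, 39, 28]
[2, 7, 144]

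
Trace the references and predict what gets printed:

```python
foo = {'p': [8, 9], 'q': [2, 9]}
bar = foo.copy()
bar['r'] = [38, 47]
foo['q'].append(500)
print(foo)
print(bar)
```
{'p': [8, 9], 'q': [2, 9, 500]}
{'p': [8, 9], 'q': [2, 9, 500], 'r': [38, 47]}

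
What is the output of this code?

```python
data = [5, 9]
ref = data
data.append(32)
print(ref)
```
[5, 9, 32]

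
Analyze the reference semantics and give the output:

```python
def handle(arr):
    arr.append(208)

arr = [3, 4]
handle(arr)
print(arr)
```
[3, 4, 208]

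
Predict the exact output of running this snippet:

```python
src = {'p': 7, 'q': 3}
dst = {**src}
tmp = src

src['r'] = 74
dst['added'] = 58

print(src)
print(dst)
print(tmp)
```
{'p': 7, 'q': 3, 'r': 74}
{'p': 7, 'q': 3, 'added': 58}
{'p': 7, 'q': 3, 'r': 74}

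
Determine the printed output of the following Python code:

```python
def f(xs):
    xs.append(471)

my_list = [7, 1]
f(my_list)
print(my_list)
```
[7, 1, 471]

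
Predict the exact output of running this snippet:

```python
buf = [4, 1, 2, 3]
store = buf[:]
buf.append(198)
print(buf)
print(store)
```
[4, 1, 2, 3, 198]
[4, 1, 2, 3]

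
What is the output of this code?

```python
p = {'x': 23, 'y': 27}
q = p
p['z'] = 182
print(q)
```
{'x': 23, 'y': 27, 'z': 182}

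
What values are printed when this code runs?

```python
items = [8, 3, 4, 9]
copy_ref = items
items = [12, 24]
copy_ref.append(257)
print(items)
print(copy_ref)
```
[12, 24]
[8, 3, 4, 9, 257]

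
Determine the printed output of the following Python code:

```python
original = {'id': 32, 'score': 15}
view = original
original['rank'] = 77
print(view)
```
{'id': 32, 'score': 15, 'rank': 77}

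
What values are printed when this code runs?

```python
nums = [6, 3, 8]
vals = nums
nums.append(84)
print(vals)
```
[6, 3, 8, 84]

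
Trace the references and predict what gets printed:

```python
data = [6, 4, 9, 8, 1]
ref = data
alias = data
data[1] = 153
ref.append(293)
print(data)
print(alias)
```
[6, 153, 9, 8, 1, 293]
[6, 153, 9, 8, 1, 293]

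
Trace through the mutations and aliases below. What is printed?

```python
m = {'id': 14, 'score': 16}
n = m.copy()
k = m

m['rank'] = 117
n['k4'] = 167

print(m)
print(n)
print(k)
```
{'id': 14, 'score': 16, 'rank': 117}
{'id': 14, 'score': 16, 'k4': 167}
{'id': 14, 'score': 16, 'rank': 117}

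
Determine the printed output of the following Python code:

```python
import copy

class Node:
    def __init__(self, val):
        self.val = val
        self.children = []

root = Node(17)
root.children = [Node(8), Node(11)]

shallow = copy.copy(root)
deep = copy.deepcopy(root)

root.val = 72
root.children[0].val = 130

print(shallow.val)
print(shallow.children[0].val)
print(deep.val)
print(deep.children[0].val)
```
17
130
17
8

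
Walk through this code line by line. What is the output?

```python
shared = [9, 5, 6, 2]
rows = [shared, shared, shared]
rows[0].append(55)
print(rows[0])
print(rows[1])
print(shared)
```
[9, 5, 6, 2, 55]
[9, 5, 6, 2, 55]
[9, 5, 6, 2, 55]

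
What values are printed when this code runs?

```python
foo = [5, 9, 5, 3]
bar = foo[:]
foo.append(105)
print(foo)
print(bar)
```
[5, 9, 5, 3, 105]
[5, 9, 5, 3]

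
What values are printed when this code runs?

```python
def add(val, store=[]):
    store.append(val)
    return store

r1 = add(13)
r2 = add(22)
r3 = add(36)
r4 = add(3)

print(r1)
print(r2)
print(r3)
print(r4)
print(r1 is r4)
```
[13, 22, 36, 3]
[13, 22, 36, 3]
[13, 22, 36, 3]
[13, 22, 36, 3]
True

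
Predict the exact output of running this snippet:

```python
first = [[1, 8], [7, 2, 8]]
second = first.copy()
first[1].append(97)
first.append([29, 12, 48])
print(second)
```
[[1, 8], [7, 2, 8, 97]]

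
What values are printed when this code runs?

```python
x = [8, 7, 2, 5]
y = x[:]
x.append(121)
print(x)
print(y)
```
[8, 7, 2, 5, 121]
[8, 7, 2, 5]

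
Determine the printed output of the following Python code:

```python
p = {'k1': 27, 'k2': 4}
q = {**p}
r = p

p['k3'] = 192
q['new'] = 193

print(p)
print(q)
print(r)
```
{'k1': 27, 'k2': 4, 'k3': 192}
{'k1': 27, 'k2': 4, 'new': 193}
{'k1': 27, 'k2': 4, 'k3': 192}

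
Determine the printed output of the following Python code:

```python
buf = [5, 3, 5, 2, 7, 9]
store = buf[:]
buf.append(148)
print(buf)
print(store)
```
[5, 3, 5, 2, 7, 9, 148]
[5, 3, 5, 2, 7, 9]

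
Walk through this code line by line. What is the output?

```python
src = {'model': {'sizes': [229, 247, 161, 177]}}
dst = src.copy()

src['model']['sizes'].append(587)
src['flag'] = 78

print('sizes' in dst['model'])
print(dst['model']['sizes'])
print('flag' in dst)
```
True
[229, 247, 161, 177, 587]
False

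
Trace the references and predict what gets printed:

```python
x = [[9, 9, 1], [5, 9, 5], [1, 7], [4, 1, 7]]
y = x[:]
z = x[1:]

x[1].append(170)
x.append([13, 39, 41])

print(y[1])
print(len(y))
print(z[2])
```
[5, 9, 5, 170]
4
[4, 1, 7]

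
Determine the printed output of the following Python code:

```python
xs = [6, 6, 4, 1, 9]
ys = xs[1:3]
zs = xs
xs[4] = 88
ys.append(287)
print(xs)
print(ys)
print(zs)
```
[6, 6, 4, 1, 88]
[6, 4, 287]
[6, 6, 4, 1, 88]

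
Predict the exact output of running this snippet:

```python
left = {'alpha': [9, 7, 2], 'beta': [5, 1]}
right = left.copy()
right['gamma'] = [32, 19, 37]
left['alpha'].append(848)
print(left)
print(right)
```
{'alpha': [9, 7, 2, 848], 'beta': [5, 1]}
{'alpha': [9, 7, 2, 848], 'beta': [5, 1], 'gamma': [32, 19, 37]}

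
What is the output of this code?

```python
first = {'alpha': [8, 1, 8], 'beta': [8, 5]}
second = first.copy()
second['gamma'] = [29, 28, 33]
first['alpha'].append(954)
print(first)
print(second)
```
{'alpha': [8, 1, 8, 954], 'beta': [8, 5]}
{'alpha': [8, 1, 8, 954], 'beta': [8, 5], 'gamma': [29, 28, 33]}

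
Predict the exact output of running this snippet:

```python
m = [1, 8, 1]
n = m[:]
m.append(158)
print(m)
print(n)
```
[1, 8, 1, 158]
[1, 8, 1]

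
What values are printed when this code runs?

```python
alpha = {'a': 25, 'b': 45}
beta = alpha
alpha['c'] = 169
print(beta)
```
{'a': 25, 'b': 45, 'c': 169}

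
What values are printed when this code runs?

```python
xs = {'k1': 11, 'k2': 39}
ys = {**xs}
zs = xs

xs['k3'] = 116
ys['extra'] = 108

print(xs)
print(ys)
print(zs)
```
{'k1': 11, 'k2': 39, 'k3': 116}
{'k1': 11, 'k2': 39, 'extra': 108}
{'k1': 11, 'k2': 39, 'k3': 116}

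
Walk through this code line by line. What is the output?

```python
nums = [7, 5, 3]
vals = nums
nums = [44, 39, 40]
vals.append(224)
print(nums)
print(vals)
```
[44, 39, 40]
[7, 5, 3, 224]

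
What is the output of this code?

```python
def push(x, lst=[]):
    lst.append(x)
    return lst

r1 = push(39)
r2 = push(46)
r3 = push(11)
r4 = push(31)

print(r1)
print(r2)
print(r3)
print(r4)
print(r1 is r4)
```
[39, 46, 11, 31]
[39, 46, 11, 31]
[39, 46, 11, 31]
[39, 46, 11, 31]
True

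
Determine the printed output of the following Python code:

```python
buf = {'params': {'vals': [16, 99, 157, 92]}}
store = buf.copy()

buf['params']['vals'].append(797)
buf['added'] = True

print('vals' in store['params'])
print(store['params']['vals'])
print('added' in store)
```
True
[16, 99, 157, 92, 797]
False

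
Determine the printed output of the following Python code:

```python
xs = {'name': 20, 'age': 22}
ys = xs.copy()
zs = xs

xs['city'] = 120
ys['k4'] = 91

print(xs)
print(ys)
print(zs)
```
{'name': 20, 'age': 22, 'city': 120}
{'name': 20, 'age': 22, 'k4': 91}
{'name': 20, 'age': 22, 'city': 120}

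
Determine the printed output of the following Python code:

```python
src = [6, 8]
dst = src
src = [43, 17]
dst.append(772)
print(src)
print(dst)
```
[43, 17]
[6, 8, 772]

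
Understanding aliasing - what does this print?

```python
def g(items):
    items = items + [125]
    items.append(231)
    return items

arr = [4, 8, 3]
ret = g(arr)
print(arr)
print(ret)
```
[4, 8, 3]
[4, 8, 3, 125, 231]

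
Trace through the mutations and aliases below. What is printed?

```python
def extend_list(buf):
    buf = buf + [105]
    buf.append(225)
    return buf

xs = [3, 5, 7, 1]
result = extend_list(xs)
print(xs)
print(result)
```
[3, 5, 7, 1]
[3, 5, 7, 1, 105, 225]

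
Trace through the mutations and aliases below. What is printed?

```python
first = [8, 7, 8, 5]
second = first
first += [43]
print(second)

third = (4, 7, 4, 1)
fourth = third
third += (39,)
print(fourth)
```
[8, 7, 8, 5, 43]
(4, 7, 4, 1)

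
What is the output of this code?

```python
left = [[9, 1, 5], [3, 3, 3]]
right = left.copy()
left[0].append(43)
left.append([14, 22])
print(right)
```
[[9, 1, 5, 43], [3, 3, 3]]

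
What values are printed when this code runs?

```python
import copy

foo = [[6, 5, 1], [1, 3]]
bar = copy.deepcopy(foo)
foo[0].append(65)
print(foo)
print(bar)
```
[[6, 5, 1, 65], [1, 3]]
[[6, 5, 1], [1, 3]]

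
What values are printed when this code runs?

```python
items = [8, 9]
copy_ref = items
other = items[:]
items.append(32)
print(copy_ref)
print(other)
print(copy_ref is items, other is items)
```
[8, 9, 32]
[8, 9]
True False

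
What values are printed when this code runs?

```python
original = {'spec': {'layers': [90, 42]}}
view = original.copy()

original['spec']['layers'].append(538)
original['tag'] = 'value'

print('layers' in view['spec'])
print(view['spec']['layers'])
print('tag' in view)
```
True
[90, 42, 538]
False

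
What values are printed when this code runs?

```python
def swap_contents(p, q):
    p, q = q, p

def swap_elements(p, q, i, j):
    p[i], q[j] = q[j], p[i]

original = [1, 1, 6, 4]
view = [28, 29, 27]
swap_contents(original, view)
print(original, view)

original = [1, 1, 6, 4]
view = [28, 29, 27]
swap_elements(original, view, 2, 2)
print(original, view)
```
[1, 1, 6, 4] [28, 29, 27]
[1, 1, 27, 4] [28, 29, 6]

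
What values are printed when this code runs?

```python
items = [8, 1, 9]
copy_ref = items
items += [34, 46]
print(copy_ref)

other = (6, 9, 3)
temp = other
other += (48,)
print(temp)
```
[8, 1, 9, 34, 46]
(6, 9, 3)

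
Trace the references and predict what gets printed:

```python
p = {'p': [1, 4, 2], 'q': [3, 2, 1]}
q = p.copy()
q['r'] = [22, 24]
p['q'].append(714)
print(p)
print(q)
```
{'p': [1, 4, 2], 'q': [3, 2, 1, 714]}
{'p': [1, 4, 2], 'q': [3, 2, 1, 714], 'r': [22, 24]}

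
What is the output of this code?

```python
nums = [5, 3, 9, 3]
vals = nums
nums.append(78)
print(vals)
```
[5, 3, 9, 3, 78]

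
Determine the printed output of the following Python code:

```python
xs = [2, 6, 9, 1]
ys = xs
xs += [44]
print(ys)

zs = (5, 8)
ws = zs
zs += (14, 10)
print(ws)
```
[2, 6, 9, 1, 44]
(5, 8)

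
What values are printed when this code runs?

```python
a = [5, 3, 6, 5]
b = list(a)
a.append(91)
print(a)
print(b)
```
[5, 3, 6, 5, 91]
[5, 3, 6, 5]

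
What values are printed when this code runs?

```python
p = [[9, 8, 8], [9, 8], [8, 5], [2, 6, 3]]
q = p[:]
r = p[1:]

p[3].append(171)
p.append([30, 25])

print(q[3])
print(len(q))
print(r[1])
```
[2, 6, 3, 171]
4
[8, 5]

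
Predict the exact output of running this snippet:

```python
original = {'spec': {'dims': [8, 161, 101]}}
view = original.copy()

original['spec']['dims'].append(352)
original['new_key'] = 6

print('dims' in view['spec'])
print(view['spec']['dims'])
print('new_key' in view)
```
True
[8, 161, 101, 352]
False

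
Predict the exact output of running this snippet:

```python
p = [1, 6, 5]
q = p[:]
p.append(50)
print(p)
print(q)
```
[1, 6, 5, 50]
[1, 6, 5]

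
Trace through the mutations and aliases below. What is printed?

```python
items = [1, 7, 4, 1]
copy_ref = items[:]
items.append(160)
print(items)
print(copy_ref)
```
[1, 7, 4, 1, 160]
[1, 7, 4, 1]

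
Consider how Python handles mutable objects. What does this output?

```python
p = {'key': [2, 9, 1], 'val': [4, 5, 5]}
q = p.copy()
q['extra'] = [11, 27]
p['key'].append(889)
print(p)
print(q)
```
{'key': [2, 9, 1, 889], 'val': [4, 5, 5]}
{'key': [2, 9, 1, 889], 'val': [4, 5, 5], 'extra': [11, 27]}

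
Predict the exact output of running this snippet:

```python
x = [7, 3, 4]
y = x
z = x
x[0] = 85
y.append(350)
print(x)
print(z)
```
[85, 3, 4, 350]
[85, 3, 4, 350]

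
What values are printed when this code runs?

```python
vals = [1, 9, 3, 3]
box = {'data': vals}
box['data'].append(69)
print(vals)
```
[1, 9, 3, 3, 69]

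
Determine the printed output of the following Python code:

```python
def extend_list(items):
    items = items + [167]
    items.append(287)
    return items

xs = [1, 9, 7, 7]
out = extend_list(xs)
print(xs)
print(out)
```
[1, 9, 7, 7]
[1, 9, 7, 7, 167, 287]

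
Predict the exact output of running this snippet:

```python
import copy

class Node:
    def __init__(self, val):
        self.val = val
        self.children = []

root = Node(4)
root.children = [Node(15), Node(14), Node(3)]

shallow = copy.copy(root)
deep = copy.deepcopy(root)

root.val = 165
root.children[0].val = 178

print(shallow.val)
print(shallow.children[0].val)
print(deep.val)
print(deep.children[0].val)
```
4
178
4
15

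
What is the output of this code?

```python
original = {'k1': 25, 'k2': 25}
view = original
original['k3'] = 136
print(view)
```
{'k1': 25, 'k2': 25, 'k3': 136}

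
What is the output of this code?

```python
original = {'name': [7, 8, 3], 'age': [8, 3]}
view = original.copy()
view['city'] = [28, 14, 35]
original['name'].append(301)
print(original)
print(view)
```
{'name': [7, 8, 3, 301], 'age': [8, 3]}
{'name': [7, 8, 3, 301], 'age': [8, 3], 'city': [28, 14, 35]}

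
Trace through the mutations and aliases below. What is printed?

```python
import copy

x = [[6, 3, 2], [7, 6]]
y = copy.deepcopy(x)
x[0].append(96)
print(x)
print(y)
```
[[6, 3, 2, 96], [7, 6]]
[[6, 3, 2], [7, 6]]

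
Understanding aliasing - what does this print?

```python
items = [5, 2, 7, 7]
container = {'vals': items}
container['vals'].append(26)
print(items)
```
[5, 2, 7, 7, 26]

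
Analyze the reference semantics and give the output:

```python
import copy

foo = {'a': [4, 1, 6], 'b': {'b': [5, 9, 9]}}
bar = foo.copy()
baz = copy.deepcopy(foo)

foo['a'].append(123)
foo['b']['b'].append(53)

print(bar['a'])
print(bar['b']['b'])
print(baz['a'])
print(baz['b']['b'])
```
[4, 1, 6, 123]
[5, 9, 9, 53]
[4, 1, 6]
[5, 9, 9]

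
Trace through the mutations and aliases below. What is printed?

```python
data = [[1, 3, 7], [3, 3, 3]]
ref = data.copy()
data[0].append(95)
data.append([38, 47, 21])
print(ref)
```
[[1, 3, 7, 95], [3, 3, 3]]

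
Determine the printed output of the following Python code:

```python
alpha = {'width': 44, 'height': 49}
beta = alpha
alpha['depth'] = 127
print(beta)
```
{'width': 44, 'height': 49, 'depth': 127}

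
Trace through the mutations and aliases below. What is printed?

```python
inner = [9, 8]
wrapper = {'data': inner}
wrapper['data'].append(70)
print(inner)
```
[9, 8, 70]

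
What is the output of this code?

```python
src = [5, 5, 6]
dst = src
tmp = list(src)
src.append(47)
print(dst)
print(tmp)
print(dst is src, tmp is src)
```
[5, 5, 6, 47]
[5, 5, 6]
True False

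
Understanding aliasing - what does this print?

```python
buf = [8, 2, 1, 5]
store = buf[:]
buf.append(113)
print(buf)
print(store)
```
[8, 2, 1, 5, 113]
[8, 2, 1, 5]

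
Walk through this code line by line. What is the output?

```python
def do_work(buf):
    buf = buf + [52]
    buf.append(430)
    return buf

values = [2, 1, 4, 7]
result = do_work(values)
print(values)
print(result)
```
[2, 1, 4, 7]
[2, 1, 4, 7, 52, 430]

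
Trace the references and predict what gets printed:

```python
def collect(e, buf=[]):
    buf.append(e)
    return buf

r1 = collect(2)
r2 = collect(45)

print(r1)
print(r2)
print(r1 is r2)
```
[2, 45]
[2, 45]
True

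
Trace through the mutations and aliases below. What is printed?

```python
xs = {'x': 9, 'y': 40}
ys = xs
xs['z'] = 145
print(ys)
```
{'x': 9, 'y': 40, 'z': 145}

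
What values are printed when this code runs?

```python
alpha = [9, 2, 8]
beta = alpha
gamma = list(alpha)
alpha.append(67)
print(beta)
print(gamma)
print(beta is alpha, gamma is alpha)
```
[9, 2, 8, 67]
[9, 2, 8]
True False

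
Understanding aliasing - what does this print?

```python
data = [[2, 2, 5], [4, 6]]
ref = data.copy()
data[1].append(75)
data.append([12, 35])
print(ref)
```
[[2, 2, 5], [4, 6, 75]]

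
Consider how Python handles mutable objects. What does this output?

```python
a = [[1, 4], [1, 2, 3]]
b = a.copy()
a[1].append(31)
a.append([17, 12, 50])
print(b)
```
[[1, 4], [1, 2, 3, 31]]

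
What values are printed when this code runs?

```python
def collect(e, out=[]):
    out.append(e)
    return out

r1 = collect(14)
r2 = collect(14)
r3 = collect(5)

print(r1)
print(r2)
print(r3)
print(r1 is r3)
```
[14, 14, 5]
[14, 14, 5]
[14, 14, 5]
True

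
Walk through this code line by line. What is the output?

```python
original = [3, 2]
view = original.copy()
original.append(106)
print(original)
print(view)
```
[3, 2, 106]
[3, 2]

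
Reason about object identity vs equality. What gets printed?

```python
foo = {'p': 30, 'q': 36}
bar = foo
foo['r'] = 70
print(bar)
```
{'p': 30, 'q': 36, 'r': 70}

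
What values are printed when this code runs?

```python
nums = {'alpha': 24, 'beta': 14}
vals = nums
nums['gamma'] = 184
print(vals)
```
{'alpha': 24, 'beta': 14, 'gamma': 184}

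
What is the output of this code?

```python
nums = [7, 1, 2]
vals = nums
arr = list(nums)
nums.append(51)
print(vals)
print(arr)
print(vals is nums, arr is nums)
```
[7, 1, 2, 51]
[7, 1, 2]
True False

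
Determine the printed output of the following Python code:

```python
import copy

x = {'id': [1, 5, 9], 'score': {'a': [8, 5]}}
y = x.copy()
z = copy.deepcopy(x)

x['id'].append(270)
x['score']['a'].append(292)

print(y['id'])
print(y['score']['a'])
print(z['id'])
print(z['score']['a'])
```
[1, 5, 9, 270]
[8, 5, 292]
[1, 5, 9]
[8, 5]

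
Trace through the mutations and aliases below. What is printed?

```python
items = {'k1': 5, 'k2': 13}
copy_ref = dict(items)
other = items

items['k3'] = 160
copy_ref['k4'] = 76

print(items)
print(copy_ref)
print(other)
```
{'k1': 5, 'k2': 13, 'k3': 160}
{'k1': 5, 'k2': 13, 'k4': 76}
{'k1': 5, 'k2': 13, 'k3': 160}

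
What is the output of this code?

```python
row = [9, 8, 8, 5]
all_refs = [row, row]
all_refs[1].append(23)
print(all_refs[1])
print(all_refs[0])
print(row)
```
[9, 8, 8, 5, 23]
[9, 8, 8, 5, 23]
[9, 8, 8, 5, 23]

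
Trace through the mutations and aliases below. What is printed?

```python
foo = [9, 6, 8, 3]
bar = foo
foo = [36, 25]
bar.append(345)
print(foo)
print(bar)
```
[36, 25]
[9, 6, 8, 3, 345]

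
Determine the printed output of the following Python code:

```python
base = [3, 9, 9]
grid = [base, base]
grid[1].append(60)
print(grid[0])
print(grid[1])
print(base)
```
[3, 9, 9, 60]
[3, 9, 9, 60]
[3, 9, 9, 60]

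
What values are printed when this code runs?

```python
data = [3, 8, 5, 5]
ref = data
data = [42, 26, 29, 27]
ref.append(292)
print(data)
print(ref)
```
[42, 26, 29, 27]
[3, 8, 5, 5, 292]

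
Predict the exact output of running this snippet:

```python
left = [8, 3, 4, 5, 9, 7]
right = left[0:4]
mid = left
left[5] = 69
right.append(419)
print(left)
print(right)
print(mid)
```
[8, 3, 4, 5, 9, 69]
[8, 3, 4, 5, 419]
[8, 3, 4, 5, 9, 69]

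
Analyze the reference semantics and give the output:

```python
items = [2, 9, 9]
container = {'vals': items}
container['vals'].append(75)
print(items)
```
[2, 9, 9, 75]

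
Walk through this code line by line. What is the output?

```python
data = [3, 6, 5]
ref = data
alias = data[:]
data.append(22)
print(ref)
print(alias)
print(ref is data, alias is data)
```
[3, 6, 5, 22]
[3, 6, 5]
True False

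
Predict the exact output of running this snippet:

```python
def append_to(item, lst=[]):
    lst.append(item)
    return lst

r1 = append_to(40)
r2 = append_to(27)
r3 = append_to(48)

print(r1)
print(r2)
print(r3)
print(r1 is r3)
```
[40, 27, 48]
[40, 27, 48]
[40, 27, 48]
True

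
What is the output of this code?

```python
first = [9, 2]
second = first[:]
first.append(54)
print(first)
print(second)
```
[9, 2, 54]
[9, 2]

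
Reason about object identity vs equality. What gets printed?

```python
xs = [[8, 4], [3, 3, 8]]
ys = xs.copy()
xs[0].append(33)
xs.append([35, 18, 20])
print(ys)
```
[[8, 4, 33], [3, 3, 8]]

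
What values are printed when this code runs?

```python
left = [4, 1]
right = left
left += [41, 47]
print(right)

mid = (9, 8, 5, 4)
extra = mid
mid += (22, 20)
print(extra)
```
[4, 1, 41, 47]
(9, 8, 5, 4)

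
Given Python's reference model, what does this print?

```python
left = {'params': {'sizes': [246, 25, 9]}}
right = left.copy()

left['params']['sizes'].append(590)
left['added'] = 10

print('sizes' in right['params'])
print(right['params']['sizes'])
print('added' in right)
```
True
[246, 25, 9, 590]
False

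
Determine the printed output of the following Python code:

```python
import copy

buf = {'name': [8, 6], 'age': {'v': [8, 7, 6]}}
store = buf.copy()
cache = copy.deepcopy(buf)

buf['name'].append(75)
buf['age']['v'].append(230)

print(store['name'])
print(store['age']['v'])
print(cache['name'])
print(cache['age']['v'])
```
[8, 6, 75]
[8, 7, 6, 230]
[8, 6]
[8, 7, 6]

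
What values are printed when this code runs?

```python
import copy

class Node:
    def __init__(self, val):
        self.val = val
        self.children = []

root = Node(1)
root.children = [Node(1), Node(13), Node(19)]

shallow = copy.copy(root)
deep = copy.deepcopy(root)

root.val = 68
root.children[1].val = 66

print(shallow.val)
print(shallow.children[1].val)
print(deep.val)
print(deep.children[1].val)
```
1
66
1
13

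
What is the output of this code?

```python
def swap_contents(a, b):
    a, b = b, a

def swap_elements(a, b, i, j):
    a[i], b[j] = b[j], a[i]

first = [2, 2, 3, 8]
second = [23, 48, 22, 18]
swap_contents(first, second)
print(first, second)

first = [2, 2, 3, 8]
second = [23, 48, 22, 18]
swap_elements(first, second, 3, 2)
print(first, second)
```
[2, 2, 3, 8] [23, 48, 22, 18]
[2, 2, 3, 22] [23, 48, 8, 18]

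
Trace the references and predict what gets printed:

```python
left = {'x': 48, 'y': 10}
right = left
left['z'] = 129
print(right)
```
{'x': 48, 'y': 10, 'z': 129}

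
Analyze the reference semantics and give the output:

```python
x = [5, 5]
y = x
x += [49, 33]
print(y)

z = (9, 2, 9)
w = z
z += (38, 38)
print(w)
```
[5, 5, 49, 33]
(9, 2, 9)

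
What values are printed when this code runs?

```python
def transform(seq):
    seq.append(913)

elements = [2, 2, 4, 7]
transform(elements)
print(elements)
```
[2, 2, 4, 7, 913]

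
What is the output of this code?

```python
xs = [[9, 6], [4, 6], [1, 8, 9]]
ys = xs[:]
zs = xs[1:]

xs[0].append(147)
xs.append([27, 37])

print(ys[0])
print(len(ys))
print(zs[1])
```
[9, 6, 147]
3
[1, 8, 9]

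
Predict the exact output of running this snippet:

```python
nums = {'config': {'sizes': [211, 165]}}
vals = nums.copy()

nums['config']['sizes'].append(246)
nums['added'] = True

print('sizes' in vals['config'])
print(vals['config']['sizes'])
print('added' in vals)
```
True
[211, 165, 246]
False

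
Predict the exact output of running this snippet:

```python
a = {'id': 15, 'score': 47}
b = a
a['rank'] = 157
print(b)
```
{'id': 15, 'score': 47, 'rank': 157}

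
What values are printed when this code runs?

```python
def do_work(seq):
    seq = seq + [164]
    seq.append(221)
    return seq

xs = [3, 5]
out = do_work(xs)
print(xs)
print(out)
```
[3, 5]
[3, 5, 164, 221]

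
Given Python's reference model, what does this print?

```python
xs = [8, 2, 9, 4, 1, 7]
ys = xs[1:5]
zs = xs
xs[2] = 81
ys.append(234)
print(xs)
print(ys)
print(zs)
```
[8, 2, 81, 4, 1, 7]
[2, 9, 4, 1, 234]
[8, 2, 81, 4, 1, 7]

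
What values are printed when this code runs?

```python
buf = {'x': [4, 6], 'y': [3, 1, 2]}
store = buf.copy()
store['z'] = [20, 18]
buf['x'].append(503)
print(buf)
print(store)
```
{'x': [4, 6, 503], 'y': [3, 1, 2]}
{'x': [4, 6, 503], 'y': [3, 1, 2], 'z': [20, 18]}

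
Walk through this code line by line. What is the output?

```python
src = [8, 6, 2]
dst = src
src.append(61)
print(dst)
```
[8, 6, 2, 61]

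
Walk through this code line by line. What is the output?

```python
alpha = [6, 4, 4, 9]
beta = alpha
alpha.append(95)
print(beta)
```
[6, 4, 4, 9, 95]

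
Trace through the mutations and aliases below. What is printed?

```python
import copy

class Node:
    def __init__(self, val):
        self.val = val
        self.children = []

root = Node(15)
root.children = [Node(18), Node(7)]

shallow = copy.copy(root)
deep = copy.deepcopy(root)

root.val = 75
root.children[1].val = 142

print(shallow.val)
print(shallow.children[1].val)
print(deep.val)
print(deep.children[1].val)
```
15
142
15
7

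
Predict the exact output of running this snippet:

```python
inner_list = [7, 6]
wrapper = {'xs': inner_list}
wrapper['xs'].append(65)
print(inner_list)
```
[7, 6, 65]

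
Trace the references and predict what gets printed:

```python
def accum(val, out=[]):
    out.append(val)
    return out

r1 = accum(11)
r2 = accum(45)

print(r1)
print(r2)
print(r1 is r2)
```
[11, 45]
[11, 45]
True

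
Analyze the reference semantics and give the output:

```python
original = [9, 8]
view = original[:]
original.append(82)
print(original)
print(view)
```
[9, 8, 82]
[9, 8]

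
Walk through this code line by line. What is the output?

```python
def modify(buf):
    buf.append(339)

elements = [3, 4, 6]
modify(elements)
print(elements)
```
[3, 4, 6, 339]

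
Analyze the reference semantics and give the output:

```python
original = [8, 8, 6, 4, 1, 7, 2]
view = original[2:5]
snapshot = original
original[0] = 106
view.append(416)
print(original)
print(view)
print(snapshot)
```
[106, 8, 6, 4, 1, 7, 2]
[6, 4, 1, 416]
[106, 8, 6, 4, 1, 7, 2]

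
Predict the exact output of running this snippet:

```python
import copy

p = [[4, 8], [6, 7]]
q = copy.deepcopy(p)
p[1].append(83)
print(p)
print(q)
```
[[4, 8], [6, 7, 83]]
[[4, 8], [6, 7]]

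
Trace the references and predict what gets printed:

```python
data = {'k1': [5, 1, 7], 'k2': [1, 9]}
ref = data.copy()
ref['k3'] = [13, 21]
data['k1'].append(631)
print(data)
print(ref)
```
{'k1': [5, 1, 7, 631], 'k2': [1, 9]}
{'k1': [5, 1, 7, 631], 'k2': [1, 9], 'k3': [13, 21]}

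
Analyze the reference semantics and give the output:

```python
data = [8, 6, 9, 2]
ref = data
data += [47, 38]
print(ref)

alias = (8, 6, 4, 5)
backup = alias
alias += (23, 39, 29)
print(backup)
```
[8, 6, 9, 2, 47, 38]
(8, 6, 4, 5)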